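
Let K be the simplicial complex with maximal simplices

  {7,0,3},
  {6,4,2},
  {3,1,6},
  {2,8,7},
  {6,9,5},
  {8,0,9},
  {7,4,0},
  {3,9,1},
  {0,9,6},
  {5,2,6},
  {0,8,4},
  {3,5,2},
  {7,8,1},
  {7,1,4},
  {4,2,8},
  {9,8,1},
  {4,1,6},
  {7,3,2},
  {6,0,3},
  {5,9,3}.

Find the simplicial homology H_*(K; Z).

Order the vertices as 0 < 1 < 2 < 3 < 4 < 5 < 6 < 7 < 8 < 9. Listing each simplex with vertices in this order, K has dimension 2 with simplices:

  0-simplices (10): [0], [1], [2], [3], [4], [5], [6], [7], [8], [9]
  1-simplices (30): (30 of them)
  2-simplices (20): (20 of them)

giving chain groups C_0 ≅ Z^10, C_1 ≅ Z^30, C_2 ≅ Z^20.

The boundary map ∂_1: C_1 → C_0 sends each edge [p,q] (with p < q) to q − p. For instance
  ∂[1,9] = [9] − [1].
As a 10×30 matrix over Z this has rank 9, with invariant factors (1,1,1,1,1,1,1,1,1).

∂_2: C_2 → C_1 sends each 2-simplex [p,q,r] to [q,r] − [p,r] + [p,q]. For instance
  ∂[1,4,6] = [4,6] − [1,6] + [1,4],
  ∂[0,3,7] = [3,7] − [0,7] + [0,3].
The resulting 30×20 matrix has rank 20, and its Smith normal form has invariant factors (1,1,1,1,1,1,1,1,1,1,1,1,1,1,1,1,1,1,1,2).

Reading off H_k = ker ∂_k / im ∂_{k+1}:

  H_0: rank C_0 − rank ∂_1 = 10 − 9 = 1, and the invariant factors of ∂_1 are all 1, so H_0 = Z.
  H_1: rank ker ∂_1 − rank ∂_2 = (30 − 9) − 20 = 1, and ∂_2 has invariant factor 2 > 1, so H_1 = Z ⊕ Z/2Z.
  H_2: rank ker ∂_2 − rank ∂_3 = (20 − 20) − 0 = 0, and there is no ∂_3, so H_2 = 0.

As a check, the Euler characteristic is 10 − 30 + 20 = 0, which agrees with 1 − 1 + 0 = 0.

H_0 = Z,  H_1 = Z ⊕ Z/2Z,  H_2 = 0.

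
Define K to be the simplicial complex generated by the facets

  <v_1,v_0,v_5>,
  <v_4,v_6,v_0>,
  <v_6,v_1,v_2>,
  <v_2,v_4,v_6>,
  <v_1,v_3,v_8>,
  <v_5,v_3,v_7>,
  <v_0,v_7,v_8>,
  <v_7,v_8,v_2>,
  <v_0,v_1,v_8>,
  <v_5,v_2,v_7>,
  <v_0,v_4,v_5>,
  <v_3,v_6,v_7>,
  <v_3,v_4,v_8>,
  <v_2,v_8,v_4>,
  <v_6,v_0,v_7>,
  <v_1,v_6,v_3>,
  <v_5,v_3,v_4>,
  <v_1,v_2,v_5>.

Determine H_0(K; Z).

H_0 ≅ Z.

We work with the vertex ordering v_0 < v_1 < v_2 < v_3 < v_4 < v_5 < v_6 < v_7 < v_8. The simplices of K, each written with vertices in increasing order, are:

  0-simplices (9): [v_0], [v_1], [v_2], [v_3], [v_4], [v_5], [v_6], [v_7], [v_8]
  1-simplices (27): (27 of them)
  2-simplices (18): (18 of them)

so the chain groups are C_0 ≅ Z^9, C_1 ≅ Z^27, C_2 ≅ Z^18.

Boundary ∂_1: C_1 → C_0 maps an edge to its endpoints' difference, ∂[p,q] = q − p. For instance
  ∂[v_2,v_5] = [v_5] − [v_2].
The 9×27 boundary matrix has rank 8 and Smith normal form diag(1,1,1,1,1,1,1,1).

The boundary map ∂_2: C_2 → C_1 maps a triangle to the signed sum of its edges. For instance
  ∂[v_3,v_5,v_7] = [v_5,v_7] − [v_3,v_7] + [v_3,v_5],
  ∂[v_1,v_2,v_5] = [v_2,v_5] − [v_1,v_5] + [v_1,v_2].
The 27×18 boundary matrix has rank 17 and Smith normal form diag(1,1,1,1,1,1,1,1,1,1,1,1,1,1,1,1,1).

From H_k ≅ ker(∂_k) / im(∂_{k+1}) we obtain:

  H_0: rank C_0 − rank ∂_1 = 9 − 8 = 1, and the invariant factors of ∂_1 are all 1, so H_0 = Z.

(K is a triangulation of the torus T^2.)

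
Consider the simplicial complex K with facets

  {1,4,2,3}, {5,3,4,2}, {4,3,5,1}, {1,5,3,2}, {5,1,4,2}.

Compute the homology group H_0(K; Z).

We work with the vertex ordering 1 < 2 < 3 < 4 < 5. The simplices of K, each written with vertices in increasing order, are:

  0-simplices (5): [1], [2], [3], [4], [5]
  1-simplices (10): [1,2], [1,3], [1,4], [1,5], [2,3], [2,4], [2,5], [3,4], [3,5], [4,5]
  2-simplices (10): [1,2,3], [1,2,4], [1,2,5], [1,3,4], [1,3,5], [1,4,5], [2,3,4], [2,3,5], [2,4,5], [3,4,5]
  3-simplices (5): [1,2,3,4], [1,2,3,5], [1,2,4,5], [1,3,4,5], [2,3,4,5]

giving chain groups C_0 ≅ Z^5, C_1 ≅ Z^10, C_2 ≅ Z^10, C_3 ≅ Z^5.

∂_1: C_1 → C_0 sends each edge [p,q] (with p < q) to q − p.
The resulting 5×10 matrix has rank 4, and its Smith normal form has invariant factors (1,1,1,1).

∂_2: C_2 → C_1 sends each 2-simplex [p,q,r] to [q,r] − [p,r] + [p,q]. For instance
  ∂[1,2,3] = [2,3] − [1,3] + [1,2],
  ∂[1,3,4] = [3,4] − [1,4] + [1,3].
The 10×10 boundary matrix has rank 6 and Smith normal form diag(1,1,1,1,1,1).

The boundary map ∂_3: C_3 → C_2 sends each 3-simplex σ to the alternating sum Σ_i (−1)^i (σ with its i-th vertex removed). For instance
  ∂[1,2,4,5] = [2,4,5] − [1,4,5] + [1,2,5] − [1,2,4],
  ∂[1,2,3,5] = [2,3,5] − [1,3,5] + [1,2,5] − [1,2,3].
As a 10×5 matrix over Z this has rank 4, with invariant factors (1,1,1,1).

Now H_k = ker ∂_k / im ∂_{k+1}, so:

  H_0: rank C_0 − rank ∂_1 = 5 − 4 = 1, and the invariant factors of ∂_1 are all 1, so H_0 = Z.

(K is a triangulation of the 3-sphere S^3.)

H_0 = Z.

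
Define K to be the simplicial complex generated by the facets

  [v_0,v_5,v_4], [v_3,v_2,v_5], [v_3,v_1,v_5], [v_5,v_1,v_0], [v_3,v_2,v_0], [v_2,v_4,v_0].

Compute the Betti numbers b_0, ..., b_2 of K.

b_0 = 1, b_1 = 1, b_2 = 0.

Fix the vertex order v_0 < v_1 < v_2 < v_3 < v_4 < v_5 and write every simplex with vertices in increasing order. Then dim K = 2 and the simplices of K are:

  0-simplices (6): [v_0], [v_1], [v_2], [v_3], [v_4], [v_5]
  1-simplices (12): [v_0,v_1], [v_0,v_2], [v_0,v_3], [v_0,v_4], [v_0,v_5], [v_1,v_3], [v_1,v_5], [v_2,v_3], [v_2,v_4], [v_2,v_5], [v_3,v_5], [v_4,v_5]
  2-simplices (6): [v_0,v_1,v_5], [v_0,v_2,v_3], [v_0,v_2,v_4], [v_0,v_4,v_5], [v_1,v_3,v_5], [v_2,v_3,v_5]

giving chain groups C_0 ≅ Z^6, C_1 ≅ Z^12, C_2 ≅ Z^6.

The boundary map ∂_1: C_1 → C_0 is given by ∂[p,q] = [q] − [p]. For instance
  ∂[v_1,v_5] = [v_5] − [v_1].
As a 6×12 matrix over Z this has rank 5, with invariant factors (1,1,1,1,1).

The boundary map ∂_2: C_2 → C_1 maps a triangle to the signed sum of its edges. For instance
  ∂[v_0,v_4,v_5] = [v_4,v_5] − [v_0,v_5] + [v_0,v_4],
  ∂[v_1,v_3,v_5] = [v_3,v_5] − [v_1,v_5] + [v_1,v_3].
The resulting 12×6 matrix has rank 6, and its Smith normal form has invariant factors (1,1,1,1,1,1).

Now H_k = ker ∂_k / im ∂_{k+1}, so:

  H_0: rank C_0 − rank ∂_1 = 6 − 5 = 1, and the invariant factors of ∂_1 are all 1, so H_0 = Z.
  H_1: rank ker ∂_1 − rank ∂_2 = (12 − 5) − 6 = 1, and the invariant factors of ∂_2 are all 1, so H_1 = Z.
  H_2: rank ker ∂_2 − rank ∂_3 = (6 − 6) − 0 = 0, and there is no ∂_3, so H_2 = 0.

As a check, the Euler characteristic is 6 − 12 + 6 = 0, which agrees with 1 − 1 + 0 = 0.

Hence the Betti numbers are b_0 = 1, b_1 = 1, b_2 = 0.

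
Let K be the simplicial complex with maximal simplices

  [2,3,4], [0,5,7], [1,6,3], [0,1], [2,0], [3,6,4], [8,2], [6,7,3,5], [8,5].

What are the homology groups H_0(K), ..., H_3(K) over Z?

H_0 ≅ Z,  H_1 ≅ Z^3,  H_2 = 0,  H_3 = 0.

We work with the vertex ordering 0 < 1 < 2 < 3 < 4 < 5 < 6 < 7 < 8. The simplices of K, each written with vertices in increasing order, are:

  0-simplices (9): [0], [1], [2], [3], [4], [5], [6], [7], [8]
  1-simplices (18): [0,1], [0,2], [0,5], [0,7], [1,3], [1,6], [2,3], [2,4], [2,8], [3,4], [3,5], [3,6], [3,7], [4,6], [5,6], [5,7], [5,8], [6,7]
  2-simplices (8): [0,5,7], [1,3,6], [2,3,4], [3,4,6], [3,5,6], [3,5,7], [3,6,7], [5,6,7]
  3-simplices (1): [3,5,6,7]

giving chain groups C_0 ≅ Z^9, C_1 ≅ Z^18, C_2 ≅ Z^8, C_3 ≅ Z^1.

∂_1: C_1 → C_0 is given by ∂[p,q] = [q] − [p].
This gives a 9×18 integer matrix of rank 8; reducing to Smith normal form yields diagonal entries (1,1,1,1,1,1,1,1).

Boundary ∂_2: C_2 → C_1 maps a triangle to the signed sum of its edges. For instance
  ∂[2,3,4] = [3,4] − [2,4] + [2,3],
  ∂[3,5,7] = [5,7] − [3,7] + [3,5].
The resulting 18×8 matrix has rank 7, and its Smith normal form has invariant factors (1,1,1,1,1,1,1).

The boundary map ∂_3: C_3 → C_2 sends each 3-simplex σ to the alternating sum Σ_i (−1)^i (σ with its i-th vertex removed). For instance
  ∂[3,5,6,7] = [5,6,7] − [3,6,7] + [3,5,7] − [3,5,6].
As a 8×1 matrix over Z this has rank 1, with invariant factors (1).

Now H_k = ker ∂_k / im ∂_{k+1}, so:

  H_0: rank C_0 − rank ∂_1 = 9 − 8 = 1, and the invariant factors of ∂_1 are all 1, so H_0 ≅ Z.
  H_1: rank ker ∂_1 − rank ∂_2 = (18 − 8) − 7 = 3, and the invariant factors of ∂_2 are all 1, so H_1 ≅ Z^3.
  H_2: rank ker ∂_2 − rank ∂_3 = (8 − 7) − 1 = 0, and the invariant factors of ∂_3 are all 1, so H_2 ≅ 0.
  H_3: rank ker ∂_3 − rank ∂_4 = (1 − 1) − 0 = 0, and there is no ∂_4, so H_3 ≅ 0.

As a check, the Euler characteristic is 9 − 18 + 8 − 1 = -2, which agrees with 1 − 3 + 0 − 0 = -2.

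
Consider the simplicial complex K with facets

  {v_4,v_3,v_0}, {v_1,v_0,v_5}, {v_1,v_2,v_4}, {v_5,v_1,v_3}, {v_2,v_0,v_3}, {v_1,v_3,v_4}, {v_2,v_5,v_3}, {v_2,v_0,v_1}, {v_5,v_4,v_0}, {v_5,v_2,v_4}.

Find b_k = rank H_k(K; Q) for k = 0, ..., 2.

Fix the vertex order v_0 < v_1 < v_2 < v_3 < v_4 < v_5 and write every simplex with vertices in increasing order. Then dim K = 2 and the simplices of K are:

  0-simplices (6): [v_0], [v_1], [v_2], [v_3], [v_4], [v_5]
  1-simplices (15): (15 of them)
  2-simplices (10): [v_0,v_1,v_2], [v_0,v_1,v_5], [v_0,v_2,v_3], [v_0,v_3,v_4], [v_0,v_4,v_5], [v_1,v_2,v_4], [v_1,v_3,v_4], [v_1,v_3,v_5], [v_2,v_3,v_5], [v_2,v_4,v_5]

so the chain groups are C_0 ≅ Z^6, C_1 ≅ Z^15, C_2 ≅ Z^10.

The boundary map ∂_1: C_1 → C_0 maps an edge to its endpoints' difference, ∂[p,q] = q − p. For instance
  ∂[v_1,v_3] = [v_3] − [v_1].
As a 6×15 matrix over Z this has rank 5, with invariant factors (1,1,1,1,1).

∂_2: C_2 → C_1 maps a triangle to the signed sum of its edges. For instance
  ∂[v_0,v_3,v_4] = [v_3,v_4] − [v_0,v_4] + [v_0,v_3],
  ∂[v_1,v_2,v_4] = [v_2,v_4] − [v_1,v_4] + [v_1,v_2].
The resulting 15×10 matrix has rank 10, and its Smith normal form has invariant factors (1,1,1,1,1,1,1,1,1,2).

Now H_k = ker ∂_k / im ∂_{k+1}, so:

  H_0: rank C_0 − rank ∂_1 = 6 − 5 = 1, and the invariant factors of ∂_1 are all 1, so H_0 = Z.
  H_1: rank ker ∂_1 − rank ∂_2 = (15 − 5) − 10 = 0, and ∂_2 has invariant factor 2 > 1, so H_1 = Z/2.
  H_2: rank ker ∂_2 − rank ∂_3 = (10 − 10) − 0 = 0, and there is no ∂_3, so H_2 = 0.

Hence the Betti numbers are b_0 = 1, b_1 = 0, b_2 = 0.

b_0 = 1, b_1 = 0, b_2 = 0.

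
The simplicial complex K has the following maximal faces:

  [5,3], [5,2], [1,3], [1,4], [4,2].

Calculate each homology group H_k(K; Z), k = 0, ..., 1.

Order the vertices as 1 < 2 < 3 < 4 < 5. Listing each simplex with vertices in this order, K has dimension 1 with simplices:

  0-simplices (5): [1], [2], [3], [4], [5]
  1-simplices (5): [1,3], [1,4], [2,4], [2,5], [3,5]

Hence C_0 ≅ Z^5, C_1 ≅ Z^5.

The boundary map ∂_1: C_1 → C_0 maps an edge to its endpoints' difference, ∂[p,q] = q − p.
This gives a 5×5 integer matrix of rank 4; reducing to Smith normal form yields diagonal entries (1,1,1,1).

Now H_k = ker ∂_k / im ∂_{k+1}, so:

  H_0: rank C_0 − rank ∂_1 = 5 − 4 = 1, and the invariant factors of ∂_1 are all 1, so H_0 = Z.
  H_1: rank ker ∂_1 − rank ∂_2 = (5 − 4) − 0 = 1, and there is no ∂_2, so H_1 = Z.

H_0 ≅ Z,  H_1 ≅ Z.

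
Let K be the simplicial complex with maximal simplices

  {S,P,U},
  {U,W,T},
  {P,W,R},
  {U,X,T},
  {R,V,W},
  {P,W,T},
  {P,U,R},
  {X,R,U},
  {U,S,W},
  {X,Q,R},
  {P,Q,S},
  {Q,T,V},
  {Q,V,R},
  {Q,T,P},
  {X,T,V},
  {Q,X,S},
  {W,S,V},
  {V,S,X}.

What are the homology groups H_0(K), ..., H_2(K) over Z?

H_0 = Z,  H_1 = Z × Z/2,  H_2 = 0.

Take the total order P < Q < R < S < T < U < V < W < X on the vertex set. Then K (dimension 2) consists of the simplices:

  0-simplices (9): P, Q, R, S, T, U, V, W, X
  1-simplices (27): PQ, PR, PS, PT, PU, PW, QR, QS, QT, QV, QX, RU, RV, RW, RX, SU, SV, SW, SX, TU, TV, TW, TX, UW, UX, VW, VX
  2-simplices (18): PQS, PQT, PRU, PRW, PSU, PTW, QRV, QRX, QSX, QTV, RUX, RVW, SUW, SVW, SVX, TUW, TUX, TVX

Hence C_0 ≅ Z^9, C_1 ≅ Z^27, C_2 ≅ Z^18.

The boundary map ∂_1: C_1 → C_0 is given by ∂[p,q] = [q] − [p]. For instance
  ∂TW = W − T.
This gives a 9×27 integer matrix of rank 8; reducing to Smith normal form yields diagonal entries (1,1,1,1,1,1,1,1).

Boundary ∂_2: C_2 → C_1 acts by ∂[p,q,r] = [q,r] − [p,r] + [p,q]. For instance
  ∂SVW = VW − SW + SV,
  ∂QRV = RV − QV + QR.
This gives a 27×18 integer matrix of rank 18; reducing to Smith normal form yields diagonal entries (1,1,1,1,1,1,1,1,1,1,1,1,1,1,1,1,1,2).

Reading off H_k = ker ∂_k / im ∂_{k+1}:

  H_0: rank C_0 − rank ∂_1 = 9 − 8 = 1, and the invariant factors of ∂_1 are all 1, so H_0 ≅ Z.
  H_1: rank ker ∂_1 − rank ∂_2 = (27 − 8) − 18 = 1, and ∂_2 has invariant factor 2 > 1, so H_1 ≅ Z × Z/2.
  H_2: rank ker ∂_2 − rank ∂_3 = (18 − 18) − 0 = 0, and there is no ∂_3, so H_2 ≅ 0.

As a check, the Euler characteristic is 9 − 27 + 18 = 0, which agrees with 1 − 1 + 0 = 0.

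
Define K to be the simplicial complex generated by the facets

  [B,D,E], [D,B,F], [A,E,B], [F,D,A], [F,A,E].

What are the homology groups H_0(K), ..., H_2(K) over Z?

K has 5 vertices, 10 edges, 5 triangles.
rank ∂_0 = 0, rank ∂_1 = 4 ⇒ b_0 = 5 − 0 − 4 = 1; all invariant factors of ∂_1 are 1 so no torsion. So H_0 = Z.
rank ∂_1 = 4, rank ∂_2 = 5 ⇒ b_1 = 10 − 4 − 5 = 1; all invariant factors of ∂_2 are 1 so no torsion. So H_1 = Z.
rank ∂_2 = 5, rank ∂_3 = 0 ⇒ b_2 = 5 − 5 − 0 = 0. So H_2 = 0.

H_0 = Z,  H_1 = Z,  H_2 = 0.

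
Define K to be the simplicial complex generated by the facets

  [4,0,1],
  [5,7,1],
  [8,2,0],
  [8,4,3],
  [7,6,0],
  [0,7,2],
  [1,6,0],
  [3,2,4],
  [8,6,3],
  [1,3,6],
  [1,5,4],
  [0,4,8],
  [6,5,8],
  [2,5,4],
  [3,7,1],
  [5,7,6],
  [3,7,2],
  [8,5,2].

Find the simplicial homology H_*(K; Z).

Fix the vertex order 0 < 1 < 2 < 3 < 4 < 5 < 6 < 7 < 8 and write every simplex with vertices in increasing order. Then dim K = 2 and the simplices of K are:

  0-simplices (9): [0], [1], [2], [3], [4], [5], [6], [7], [8]
  1-simplices (27): (27 of them)
  2-simplices (18): [0,1,4], [0,1,6], [0,2,7], [0,2,8], [0,4,8], [0,6,7], [1,3,6], [1,3,7], [1,4,5], [1,5,7], [2,3,4], [2,3,7], [2,4,5], [2,5,8], [3,4,8], [3,6,8], [5,6,7], [5,6,8]

giving chain groups C_0 ≅ Z^9, C_1 ≅ Z^27, C_2 ≅ Z^18.

∂_1: C_1 → C_0 is given by ∂[p,q] = [q] − [p].
As a 9×27 matrix over Z this has rank 8, with invariant factors (1,1,1,1,1,1,1,1).

The boundary map ∂_2: C_2 → C_1 maps a triangle to the signed sum of its edges. For instance
  ∂[0,2,8] = [2,8] − [0,8] + [0,2],
  ∂[0,4,8] = [4,8] − [0,8] + [0,4].
As a 27×18 matrix over Z this has rank 18, with invariant factors (1,1,1,1,1,1,1,1,1,1,1,1,1,1,1,1,1,2).

From H_k ≅ ker(∂_k) / im(∂_{k+1}) we obtain:

  H_0: rank C_0 − rank ∂_1 = 9 − 8 = 1, and the invariant factors of ∂_1 are all 1, so H_0 = Z.
  H_1: rank ker ∂_1 − rank ∂_2 = (27 − 8) − 18 = 1, and ∂_2 has invariant factor 2 > 1, so H_1 = Z ⊕ Z/2Z.
  H_2: rank ker ∂_2 − rank ∂_3 = (18 − 18) − 0 = 0, and there is no ∂_3, so H_2 = 0.

H_0 = Z,  H_1 = Z ⊕ Z/2Z,  H_2 = 0.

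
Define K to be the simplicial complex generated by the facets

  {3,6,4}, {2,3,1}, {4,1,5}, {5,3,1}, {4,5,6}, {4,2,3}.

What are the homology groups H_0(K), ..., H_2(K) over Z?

H_0 = Z,  H_1 = Z,  H_2 = 0.

Fix the vertex order 1 < 2 < 3 < 4 < 5 < 6 and write every simplex with vertices in increasing order. Then dim K = 2 and the simplices of K are:

  0-simplices (6): [1], [2], [3], [4], [5], [6]
  1-simplices (12): [1,2], [1,3], [1,4], [1,5], [2,3], [2,4], [3,4], [3,5], [3,6], [4,5], [4,6], [5,6]
  2-simplices (6): [1,2,3], [1,3,5], [1,4,5], [2,3,4], [3,4,6], [4,5,6]

giving chain groups C_0 ≅ Z^6, C_1 ≅ Z^12, C_2 ≅ Z^6.

The boundary map ∂_1: C_1 → C_0 sends each edge [p,q] (with p < q) to q − p. For instance
  ∂[2,4] = [4] − [2].
This gives a 6×12 integer matrix of rank 5; reducing to Smith normal form yields diagonal entries (1,1,1,1,1).

The boundary map ∂_2: C_2 → C_1 maps a triangle to the signed sum of its edges. For instance
  ∂[1,4,5] = [4,5] − [1,5] + [1,4],
  ∂[3,4,6] = [4,6] − [3,6] + [3,4].
This gives a 12×6 integer matrix of rank 6; reducing to Smith normal form yields diagonal entries (1,1,1,1,1,1).

From H_k ≅ ker(∂_k) / im(∂_{k+1}) we obtain:

  H_0: rank C_0 − rank ∂_1 = 6 − 5 = 1, and the invariant factors of ∂_1 are all 1, so H_0 ≅ Z.
  H_1: rank ker ∂_1 − rank ∂_2 = (12 − 5) − 6 = 1, and the invariant factors of ∂_2 are all 1, so H_1 ≅ Z.
  H_2: rank ker ∂_2 − rank ∂_3 = (6 − 6) − 0 = 0, and there is no ∂_3, so H_2 ≅ 0.

(K is a triangulation of the cylinder S^1 x I.)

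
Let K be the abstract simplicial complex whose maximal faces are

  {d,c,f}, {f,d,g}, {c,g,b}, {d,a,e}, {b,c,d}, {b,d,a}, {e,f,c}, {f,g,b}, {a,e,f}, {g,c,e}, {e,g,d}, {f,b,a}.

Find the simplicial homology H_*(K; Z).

We work with the vertex ordering a < b < c < d < e < f < g. The simplices of K, each written with vertices in increasing order, are:

  0-simplices (7): a, b, c, d, e, f, g
  1-simplices (18): ab, ad, ae, af, bc, bd, bf, bg, cd, ce, cf, cg, de, df, dg, ef, eg, fg
  2-simplices (12): abd, abf, ade, aef, bcd, bcg, bfg, cdf, cef, ceg, deg, dfg

so the chain groups are C_0 ≅ Z^7, C_1 ≅ Z^18, C_2 ≅ Z^12.

∂_1: C_1 → C_0 maps an edge to its endpoints' difference, ∂[p,q] = q − p. For instance
  ∂ab = b − a.
As a 7×18 matrix over Z this has rank 6, with invariant factors (1,1,1,1,1,1).

∂_2: C_2 → C_1 acts by ∂[p,q,r] = [q,r] − [p,r] + [p,q]. For instance
  ∂deg = eg − dg + de,
  ∂abd = bd − ad + ab.
This gives a 18×12 integer matrix of rank 12; reducing to Smith normal form yields diagonal entries (1,1,1,1,1,1,1,1,1,1,1,2).

Reading off H_k = ker ∂_k / im ∂_{k+1}:

  H_0: rank C_0 − rank ∂_1 = 7 − 6 = 1, and the invariant factors of ∂_1 are all 1, so H_0 = Z.
  H_1: rank ker ∂_1 − rank ∂_2 = (18 − 6) − 12 = 0, and ∂_2 has invariant factor 2 > 1, so H_1 = Z/2Z.
  H_2: rank ker ∂_2 − rank ∂_3 = (12 − 12) − 0 = 0, and there is no ∂_3, so H_2 = 0.

As a check, the Euler characteristic is 7 − 18 + 12 = 1, which agrees with 1 − 0 + 0 = 1.

H_0 ≅ Z,  H_1 ≅ Z/2Z,  H_2 = 0.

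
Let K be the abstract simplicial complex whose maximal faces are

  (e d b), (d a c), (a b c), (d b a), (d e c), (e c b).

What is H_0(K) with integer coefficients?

H_0 ≅ Z.

K has 5 vertices, 9 edges, 6 triangles.
rank ∂_0 = 0, rank ∂_1 = 4 ⇒ b_0 = 5 − 0 − 4 = 1; all invariant factors of ∂_1 are 1 so no torsion. So H_0 = Z.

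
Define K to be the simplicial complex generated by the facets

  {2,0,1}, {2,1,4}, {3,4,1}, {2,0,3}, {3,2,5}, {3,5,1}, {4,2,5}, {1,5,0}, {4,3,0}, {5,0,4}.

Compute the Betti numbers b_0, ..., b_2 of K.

Order the vertices as 0 < 1 < 2 < 3 < 4 < 5. Listing each simplex with vertices in this order, K has dimension 2 with simplices:

  0-simplices (6): [0], [1], [2], [3], [4], [5]
  1-simplices (15): [0,1], [0,2], [0,3], [0,4], [0,5], [1,2], [1,3], [1,4], [1,5], [2,3], [2,4], [2,5], [3,4], [3,5], [4,5]
  2-simplices (10): [0,1,2], [0,1,5], [0,2,3], [0,3,4], [0,4,5], [1,2,4], [1,3,4], [1,3,5], [2,3,5], [2,4,5]

so the chain groups are C_0 ≅ Z^6, C_1 ≅ Z^15, C_2 ≅ Z^10.

Boundary ∂_1: C_1 → C_0 is given by ∂[p,q] = [q] − [p]. For instance
  ∂[2,4] = [4] − [2].
This gives a 6×15 integer matrix of rank 5; reducing to Smith normal form yields diagonal entries (1,1,1,1,1).

Boundary ∂_2: C_2 → C_1 maps a triangle to the signed sum of its edges. For instance
  ∂[2,4,5] = [4,5] − [2,5] + [2,4],
  ∂[0,4,5] = [4,5] − [0,5] + [0,4].
The 15×10 boundary matrix has rank 10 and Smith normal form diag(1,1,1,1,1,1,1,1,1,2).

Computing H_k = (kernel of ∂_k) / (image of ∂_{k+1}):

  H_0: rank C_0 − rank ∂_1 = 6 − 5 = 1, and the invariant factors of ∂_1 are all 1, so H_0 ≅ Z.
  H_1: rank ker ∂_1 − rank ∂_2 = (15 − 5) − 10 = 0, and ∂_2 has invariant factor 2 > 1, so H_1 ≅ Z/2Z.
  H_2: rank ker ∂_2 − rank ∂_3 = (10 − 10) − 0 = 0, and there is no ∂_3, so H_2 ≅ 0.

As a check, the Euler characteristic is 6 − 15 + 10 = 1, which agrees with 1 − 0 + 0 = 1.

Hence the Betti numbers are b_0 = 1, b_1 = 0, b_2 = 0.

b_0 = 1, b_1 = 0, b_2 = 0.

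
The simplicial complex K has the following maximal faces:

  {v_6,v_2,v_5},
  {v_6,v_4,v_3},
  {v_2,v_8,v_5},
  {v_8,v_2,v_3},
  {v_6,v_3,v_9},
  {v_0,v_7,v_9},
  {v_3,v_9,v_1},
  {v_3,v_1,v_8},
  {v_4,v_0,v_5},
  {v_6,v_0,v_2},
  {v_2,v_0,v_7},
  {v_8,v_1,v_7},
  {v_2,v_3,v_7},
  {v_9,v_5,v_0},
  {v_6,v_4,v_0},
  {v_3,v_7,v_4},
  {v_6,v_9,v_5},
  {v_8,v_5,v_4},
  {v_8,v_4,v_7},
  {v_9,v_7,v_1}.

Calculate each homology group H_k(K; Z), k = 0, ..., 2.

K has 10 vertices, 30 edges, 20 triangles.
rank ∂_0 = 0, rank ∂_1 = 9 ⇒ b_0 = 10 − 0 − 9 = 1; all invariant factors of ∂_1 are 1 so no torsion. So H_0 = Z.
rank ∂_1 = 9, rank ∂_2 = 20 ⇒ b_1 = 30 − 9 − 20 = 1; ∂_2 has invariant factor(s) [2] giving torsion. So H_1 = Z ⊕ Z/2.
rank ∂_2 = 20, rank ∂_3 = 0 ⇒ b_2 = 20 − 20 − 0 = 0. So H_2 = 0.

H_0 = Z,  H_1 = Z ⊕ Z/2,  H_2 = 0.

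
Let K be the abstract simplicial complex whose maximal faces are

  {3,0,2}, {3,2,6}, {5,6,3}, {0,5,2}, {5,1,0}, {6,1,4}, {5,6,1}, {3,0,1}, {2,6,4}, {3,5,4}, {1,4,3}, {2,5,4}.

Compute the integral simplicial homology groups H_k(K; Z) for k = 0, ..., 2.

Order the vertices as 0 < 1 < 2 < 3 < 4 < 5 < 6. Listing each simplex with vertices in this order, K has dimension 2 with simplices:

  0-simplices (7): [0], [1], [2], [3], [4], [5], [6]
  1-simplices (18): [0,1], [0,2], [0,3], [0,5], [1,3], [1,4], [1,5], [1,6], [2,3], [2,4], [2,5], [2,6], [3,4], [3,5], [3,6], [4,5], [4,6], [5,6]
  2-simplices (12): [0,1,3], [0,1,5], [0,2,3], [0,2,5], [1,3,4], [1,4,6], [1,5,6], [2,3,6], [2,4,5], [2,4,6], [3,4,5], [3,5,6]

giving chain groups C_0 ≅ Z^7, C_1 ≅ Z^18, C_2 ≅ Z^12.

∂_1: C_1 → C_0 sends each edge [p,q] (with p < q) to q − p. For instance
  ∂[4,5] = [5] − [4].
As a 7×18 matrix over Z this has rank 6, with invariant factors (1,1,1,1,1,1).

The boundary map ∂_2: C_2 → C_1 sends each 2-simplex [p,q,r] to [q,r] − [p,r] + [p,q]. For instance
  ∂[0,1,3] = [1,3] − [0,3] + [0,1],
  ∂[1,4,6] = [4,6] − [1,6] + [1,4].
The 18×12 boundary matrix has rank 12 and Smith normal form diag(1,1,1,1,1,1,1,1,1,1,1,2).

Computing H_k = (kernel of ∂_k) / (image of ∂_{k+1}):

  H_0: rank C_0 − rank ∂_1 = 7 − 6 = 1, and the invariant factors of ∂_1 are all 1, so H_0 = Z.
  H_1: rank ker ∂_1 − rank ∂_2 = (18 − 6) − 12 = 0, and ∂_2 has invariant factor 2 > 1, so H_1 = Z/2.
  H_2: rank ker ∂_2 − rank ∂_3 = (12 − 12) − 0 = 0, and there is no ∂_3, so H_2 = 0.

As a check, the Euler characteristic is 7 − 18 + 12 = 1, which agrees with 1 − 0 + 0 = 1.

H_0 = Z,  H_1 = Z/2,  H_2 = 0.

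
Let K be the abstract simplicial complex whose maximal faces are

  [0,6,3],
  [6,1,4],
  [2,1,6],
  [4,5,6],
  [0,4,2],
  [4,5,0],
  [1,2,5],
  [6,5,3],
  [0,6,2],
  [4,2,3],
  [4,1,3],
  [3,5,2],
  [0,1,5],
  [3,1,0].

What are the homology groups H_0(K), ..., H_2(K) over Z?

We work with the vertex ordering 0 < 1 < 2 < 3 < 4 < 5 < 6. The simplices of K, each written with vertices in increasing order, are:

  0-simplices (7): [0], [1], [2], [3], [4], [5], [6]
  1-simplices (21): [0,1], [0,2], [0,3], [0,4], [0,5], [0,6], [1,2], [1,3], [1,4], [1,5], [1,6], [2,3], [2,4], [2,5], [2,6], [3,4], [3,5], [3,6], [4,5], [4,6], [5,6]
  2-simplices (14): [0,1,3], [0,1,5], [0,2,4], [0,2,6], [0,3,6], [0,4,5], [1,2,5], [1,2,6], [1,3,4], [1,4,6], [2,3,4], [2,3,5], [3,5,6], [4,5,6]

so the chain groups are C_0 ≅ Z^7, C_1 ≅ Z^21, C_2 ≅ Z^14.

The boundary map ∂_1: C_1 → C_0 is given by ∂[p,q] = [q] − [p]. For instance
  ∂[4,5] = [5] − [4].
The resulting 7×21 matrix has rank 6, and its Smith normal form has invariant factors (1,1,1,1,1,1).

The boundary map ∂_2: C_2 → C_1 maps a triangle to the signed sum of its edges. For instance
  ∂[0,1,5] = [1,5] − [0,5] + [0,1],
  ∂[4,5,6] = [5,6] − [4,6] + [4,5].
The resulting 21×14 matrix has rank 13, and its Smith normal form has invariant factors (1,1,1,1,1,1,1,1,1,1,1,1,1).

Now H_k = ker ∂_k / im ∂_{k+1}, so:

  H_0: rank C_0 − rank ∂_1 = 7 − 6 = 1, and the invariant factors of ∂_1 are all 1, so H_0 ≅ Z.
  H_1: rank ker ∂_1 − rank ∂_2 = (21 − 6) − 13 = 2, and the invariant factors of ∂_2 are all 1, so H_1 ≅ Z^2.
  H_2: rank ker ∂_2 − rank ∂_3 = (14 − 13) − 0 = 1, and there is no ∂_3, so H_2 ≅ Z.

(K is a triangulation of the torus T^2.)

H_0 ≅ Z,  H_1 ≅ Z^2,  H_2 ≅ Z.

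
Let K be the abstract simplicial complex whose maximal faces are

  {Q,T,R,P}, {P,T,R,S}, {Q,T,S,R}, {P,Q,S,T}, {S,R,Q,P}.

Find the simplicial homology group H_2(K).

H_2 = 0.

Fix the vertex order P < Q < R < S < T and write every simplex with vertices in increasing order. Then dim K = 3 and the simplices of K are:

  0-simplices (5): P, Q, R, S, T
  1-simplices (10): PQ, PR, PS, PT, QR, QS, QT, RS, RT, ST
  2-simplices (10): PQR, PQS, PQT, PRS, PRT, PST, QRS, QRT, QST, RST
  3-simplices (5): PQRS, PQRT, PQST, PRST, QRST

giving chain groups C_0 ≅ Z^5, C_1 ≅ Z^10, C_2 ≅ Z^10, C_3 ≅ Z^5.

Boundary ∂_1: C_1 → C_0 is given by ∂[p,q] = [q] − [p].
As a 5×10 matrix over Z this has rank 4, with invariant factors (1,1,1,1).

Boundary ∂_2: C_2 → C_1 maps a triangle to the signed sum of its edges. For instance
  ∂QST = ST − QT + QS,
  ∂PQS = QS − PS + PQ.
This gives a 10×10 integer matrix of rank 6; reducing to Smith normal form yields diagonal entries (1,1,1,1,1,1).

Boundary ∂_3: C_3 → C_2 sends each 3-simplex σ to the alternating sum Σ_i (−1)^i (σ with its i-th vertex removed). For instance
  ∂PQST = QST − PST + PQT − PQS,
  ∂PQRS = QRS − PRS + PQS − PQR.
The resulting 10×5 matrix has rank 4, and its Smith normal form has invariant factors (1,1,1,1).

Reading off H_k = ker ∂_k / im ∂_{k+1}:

  H_2: rank ker ∂_2 − rank ∂_3 = (10 − 6) − 4 = 0, and the invariant factors of ∂_3 are all 1, so H_2 ≅ 0.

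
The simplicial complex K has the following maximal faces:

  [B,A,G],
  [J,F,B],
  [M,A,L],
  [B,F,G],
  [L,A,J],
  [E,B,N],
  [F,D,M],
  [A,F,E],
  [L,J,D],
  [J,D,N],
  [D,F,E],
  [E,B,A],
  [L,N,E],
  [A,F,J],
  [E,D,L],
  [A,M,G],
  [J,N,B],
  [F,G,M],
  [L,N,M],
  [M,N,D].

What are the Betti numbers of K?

b_0 = 1, b_1 = 1, b_2 = 0.

We work with the vertex ordering A < B < D < E < F < G < J < L < M < N. The simplices of K, each written with vertices in increasing order, are:

  0-simplices (10): A, B, D, E, F, G, J, L, M, N
  1-simplices (30): AB, AE, AF, AG, AJ, AL, AM, BE, BF, BG, BJ, BN, DE, DF, DJ, DL, DM, DN, EF, EL, EN, FG, FJ, FM, GM, JL, JN, LM, LN, MN
  2-simplices (20): ABE, ABG, AEF, AFJ, AGM, AJL, ALM, BEN, BFG, BFJ, BJN, DEF, DEL, DFM, DJL, DJN, DMN, ELN, FGM, LMN

Hence C_0 ≅ Z^10, C_1 ≅ Z^30, C_2 ≅ Z^20.

∂_1: C_1 → C_0 is given by ∂[p,q] = [q] − [p]. For instance
  ∂AB = B − A.
As a 10×30 matrix over Z this has rank 9, with invariant factors (1,1,1,1,1,1,1,1,1).

∂_2: C_2 → C_1 acts by ∂[p,q,r] = [q,r] − [p,r] + [p,q]. For instance
  ∂ALM = LM − AM + AL,
  ∂DJN = JN − DN + DJ.
The 30×20 boundary matrix has rank 20 and Smith normal form diag(1,1,1,1,1,1,1,1,1,1,1,1,1,1,1,1,1,1,1,2).

Reading off H_k = ker ∂_k / im ∂_{k+1}:

  H_0: rank C_0 − rank ∂_1 = 10 − 9 = 1, and the invariant factors of ∂_1 are all 1, so H_0 = Z.
  H_1: rank ker ∂_1 − rank ∂_2 = (30 − 9) − 20 = 1, and ∂_2 has invariant factor 2 > 1, so H_1 = Z ⊕ Z/2Z.
  H_2: rank ker ∂_2 − rank ∂_3 = (20 − 20) − 0 = 0, and there is no ∂_3, so H_2 = 0.

As a check, the Euler characteristic is 10 − 30 + 20 = 0, which agrees with 1 − 1 + 0 = 0.
(K is a triangulation of the Klein bottle.)

Hence the Betti numbers are b_0 = 1, b_1 = 1, b_2 = 0.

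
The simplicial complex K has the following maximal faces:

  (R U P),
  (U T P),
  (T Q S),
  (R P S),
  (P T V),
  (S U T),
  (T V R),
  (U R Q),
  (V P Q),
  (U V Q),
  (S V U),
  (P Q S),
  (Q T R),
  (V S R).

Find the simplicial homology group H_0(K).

K has 7 vertices, 21 edges, 14 triangles.
rank ∂_0 = 0, rank ∂_1 = 6 ⇒ b_0 = 7 − 0 − 6 = 1; all invariant factors of ∂_1 are 1 so no torsion. So H_0 ≅ Z.

H_0 = Z.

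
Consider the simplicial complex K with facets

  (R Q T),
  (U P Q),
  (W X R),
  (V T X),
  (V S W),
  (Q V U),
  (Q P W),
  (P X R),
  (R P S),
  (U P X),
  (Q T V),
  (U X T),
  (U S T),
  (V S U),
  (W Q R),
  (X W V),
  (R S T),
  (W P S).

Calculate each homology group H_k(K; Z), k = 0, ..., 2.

H_0 ≅ Z,  H_1 ≅ Z ⊕ Z_2,  H_2 = 0.

We work with the vertex ordering P < Q < R < S < T < U < V < W < X. The simplices of K, each written with vertices in increasing order, are:

  0-simplices (9): P, Q, R, S, T, U, V, W, X
  1-simplices (27): PQ, PR, PS, PU, PW, PX, QR, QT, QU, QV, QW, RS, RT, RW, RX, ST, SU, SV, SW, TU, TV, TX, UV, UX, VW, VX, WX
  2-simplices (18): PQU, PQW, PRS, PRX, PSW, PUX, QRT, QRW, QTV, QUV, RST, RWX, STU, SUV, SVW, TUX, TVX, VWX

so the chain groups are C_0 ≅ Z^9, C_1 ≅ Z^27, C_2 ≅ Z^18.

∂_1: C_1 → C_0 sends each edge [p,q] (with p < q) to q − p. For instance
  ∂QV = V − Q.
This gives a 9×27 integer matrix of rank 8; reducing to Smith normal form yields diagonal entries (1,1,1,1,1,1,1,1).

∂_2: C_2 → C_1 acts by ∂[p,q,r] = [q,r] − [p,r] + [p,q]. For instance
  ∂STU = TU − SU + ST,
  ∂SUV = UV − SV + SU.
The resulting 27×18 matrix has rank 18, and its Smith normal form has invariant factors (1,1,1,1,1,1,1,1,1,1,1,1,1,1,1,1,1,2).

Now H_k = ker ∂_k / im ∂_{k+1}, so:

  H_0: rank C_0 − rank ∂_1 = 9 − 8 = 1, and the invariant factors of ∂_1 are all 1, so H_0 ≅ Z.
  H_1: rank ker ∂_1 − rank ∂_2 = (27 − 8) − 18 = 1, and ∂_2 has invariant factor 2 > 1, so H_1 ≅ Z ⊕ Z_2.
  H_2: rank ker ∂_2 − rank ∂_3 = (18 − 18) − 0 = 0, and there is no ∂_3, so H_2 ≅ 0.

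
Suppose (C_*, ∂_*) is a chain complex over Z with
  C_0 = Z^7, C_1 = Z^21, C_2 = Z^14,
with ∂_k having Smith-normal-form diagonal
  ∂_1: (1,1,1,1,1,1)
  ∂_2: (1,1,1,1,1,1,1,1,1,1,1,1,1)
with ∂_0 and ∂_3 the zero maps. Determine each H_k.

H_0 = Z,  H_1 = Z^2,  H_2 = Z.

H_0: b_0 = 7 − 0 − 6 = 1; torsion from ∂_1 factors > 1: none. So H_0 = Z.
H_1: b_1 = 21 − 6 − 13 = 2; torsion from ∂_2 factors > 1: none. So H_1 = Z^2.
H_2: b_2 = 14 − 13 − 0 = 1; torsion from ∂_3 factors > 1: none. So H_2 = Z.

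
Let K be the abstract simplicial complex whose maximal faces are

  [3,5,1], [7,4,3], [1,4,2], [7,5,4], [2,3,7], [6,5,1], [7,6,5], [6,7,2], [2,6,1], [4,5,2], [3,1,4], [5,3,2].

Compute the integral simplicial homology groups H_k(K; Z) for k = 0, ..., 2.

Fix the vertex order 1 < 2 < 3 < 4 < 5 < 6 < 7 and write every simplex with vertices in increasing order. Then dim K = 2 and the simplices of K are:

  0-simplices (7): [1], [2], [3], [4], [5], [6], [7]
  1-simplices (18): [1,2], [1,3], [1,4], [1,5], [1,6], [2,3], [2,4], [2,5], [2,6], [2,7], [3,4], [3,5], [3,7], [4,5], [4,7], [5,6], [5,7], [6,7]
  2-simplices (12): [1,2,4], [1,2,6], [1,3,4], [1,3,5], [1,5,6], [2,3,5], [2,3,7], [2,4,5], [2,6,7], [3,4,7], [4,5,7], [5,6,7]

giving chain groups C_0 ≅ Z^7, C_1 ≅ Z^18, C_2 ≅ Z^12.

∂_1: C_1 → C_0 is given by ∂[p,q] = [q] − [p]. For instance
  ∂[1,5] = [5] − [1].
The 7×18 boundary matrix has rank 6 and Smith normal form diag(1,1,1,1,1,1).

∂_2: C_2 → C_1 maps a triangle to the signed sum of its edges. For instance
  ∂[1,3,5] = [3,5] − [1,5] + [1,3],
  ∂[1,5,6] = [5,6] − [1,6] + [1,5].
This gives a 18×12 integer matrix of rank 12; reducing to Smith normal form yields diagonal entries (1,1,1,1,1,1,1,1,1,1,1,2).

Now H_k = ker ∂_k / im ∂_{k+1}, so:

  H_0: rank C_0 − rank ∂_1 = 7 − 6 = 1, and the invariant factors of ∂_1 are all 1, so H_0 = Z.
  H_1: rank ker ∂_1 − rank ∂_2 = (18 − 6) − 12 = 0, and ∂_2 has invariant factor 2 > 1, so H_1 = Z/2.
  H_2: rank ker ∂_2 − rank ∂_3 = (12 − 12) − 0 = 0, and there is no ∂_3, so H_2 = 0.

As a check, the Euler characteristic is 7 − 18 + 12 = 1, which agrees with 1 − 0 + 0 = 1.

H_0 = Z,  H_1 = Z/2,  H_2 = 0.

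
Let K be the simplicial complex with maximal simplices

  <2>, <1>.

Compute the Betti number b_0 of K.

b_0 = 2.

K has 2 vertices.
rank ∂_0 = 0, rank ∂_1 = 0 ⇒ b_0 = 2 − 0 − 0 = 2. So H_0 ≅ Z^2.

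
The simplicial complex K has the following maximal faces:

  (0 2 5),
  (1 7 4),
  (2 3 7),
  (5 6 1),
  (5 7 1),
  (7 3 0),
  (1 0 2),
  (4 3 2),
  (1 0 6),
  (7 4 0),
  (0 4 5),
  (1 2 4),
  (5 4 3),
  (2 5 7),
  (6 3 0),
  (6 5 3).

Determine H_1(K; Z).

Order the vertices as 0 < 1 < 2 < 3 < 4 < 5 < 6 < 7. Listing each simplex with vertices in this order, K has dimension 2 with simplices:

  0-simplices (8): [0], [1], [2], [3], [4], [5], [6], [7]
  1-simplices (24): (24 of them)
  2-simplices (16): [0,1,2], [0,1,6], [0,2,5], [0,3,6], [0,3,7], [0,4,5], [0,4,7], [1,2,4], [1,4,7], [1,5,6], [1,5,7], [2,3,4], [2,3,7], [2,5,7], [3,4,5], [3,5,6]

giving chain groups C_0 ≅ Z^8, C_1 ≅ Z^24, C_2 ≅ Z^16.

The boundary map ∂_1: C_1 → C_0 maps an edge to its endpoints' difference, ∂[p,q] = q − p. For instance
  ∂[4,7] = [7] − [4].
The resulting 8×24 matrix has rank 7, and its Smith normal form has invariant factors (1,1,1,1,1,1,1).

∂_2: C_2 → C_1 sends each 2-simplex [p,q,r] to [q,r] − [p,r] + [p,q]. For instance
  ∂[0,1,6] = [1,6] − [0,6] + [0,1],
  ∂[1,5,6] = [5,6] − [1,6] + [1,5].
As a 24×16 matrix over Z this has rank 15, with invariant factors (1,1,1,1,1,1,1,1,1,1,1,1,1,1,1).

Now H_k = ker ∂_k / im ∂_{k+1}, so:

  H_1: rank ker ∂_1 − rank ∂_2 = (24 − 7) − 15 = 2, and the invariant factors of ∂_2 are all 1, so H_1 ≅ Z^2.

(K is a triangulation of the torus T^2.)

H_1 = Z^2.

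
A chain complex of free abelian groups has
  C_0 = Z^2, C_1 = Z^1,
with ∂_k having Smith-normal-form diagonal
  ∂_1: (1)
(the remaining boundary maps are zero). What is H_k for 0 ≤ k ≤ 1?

H_0: b_0 = 2 − 0 − 1 = 1; torsion from ∂_1 factors > 1: none. So H_0 = Z.
H_1: b_1 = 1 − 1 − 0 = 0; torsion from ∂_2 factors > 1: none. So H_1 = 0.

H_0 = Z,  H_1 = 0.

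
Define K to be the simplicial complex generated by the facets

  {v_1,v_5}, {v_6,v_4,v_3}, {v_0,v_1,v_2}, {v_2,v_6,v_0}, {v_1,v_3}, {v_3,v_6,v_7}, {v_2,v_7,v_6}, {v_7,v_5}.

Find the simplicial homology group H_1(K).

Take the total order v_0 < v_1 < v_2 < v_3 < v_4 < v_5 < v_6 < v_7 on the vertex set. Then K (dimension 2) consists of the simplices:

  0-simplices (8): [v_0], [v_1], [v_2], [v_3], [v_4], [v_5], [v_6], [v_7]
  1-simplices (14): [v_0,v_1], [v_0,v_2], [v_0,v_6], [v_1,v_2], [v_1,v_3], [v_1,v_5], [v_2,v_6], [v_2,v_7], [v_3,v_4], [v_3,v_6], [v_3,v_7], [v_4,v_6], [v_5,v_7], [v_6,v_7]
  2-simplices (5): [v_0,v_1,v_2], [v_0,v_2,v_6], [v_2,v_6,v_7], [v_3,v_4,v_6], [v_3,v_6,v_7]

so the chain groups are C_0 ≅ Z^8, C_1 ≅ Z^14, C_2 ≅ Z^5.

∂_1: C_1 → C_0 sends each edge [p,q] (with p < q) to q − p. For instance
  ∂[v_6,v_7] = [v_7] − [v_6].
This gives a 8×14 integer matrix of rank 7; reducing to Smith normal form yields diagonal entries (1,1,1,1,1,1,1).

The boundary map ∂_2: C_2 → C_1 acts by ∂[p,q,r] = [q,r] − [p,r] + [p,q]. For instance
  ∂[v_3,v_4,v_6] = [v_4,v_6] − [v_3,v_6] + [v_3,v_4],
  ∂[v_0,v_2,v_6] = [v_2,v_6] − [v_0,v_6] + [v_0,v_2].
The 14×5 boundary matrix has rank 5 and Smith normal form diag(1,1,1,1,1).

Computing H_k = (kernel of ∂_k) / (image of ∂_{k+1}):

  H_1: rank ker ∂_1 − rank ∂_2 = (14 − 7) − 5 = 2, and the invariant factors of ∂_2 are all 1, so H_1 = Z^2.

H_1 = Z^2.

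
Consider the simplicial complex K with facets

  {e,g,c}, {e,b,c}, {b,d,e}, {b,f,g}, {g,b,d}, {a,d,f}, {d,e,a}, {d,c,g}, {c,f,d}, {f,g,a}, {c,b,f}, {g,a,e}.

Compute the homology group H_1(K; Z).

H_1 = Z/2.

We work with the vertex ordering a < b < c < d < e < f < g. The simplices of K, each written with vertices in increasing order, are:

  0-simplices (7): a, b, c, d, e, f, g
  1-simplices (18): ad, ae, af, ag, bc, bd, be, bf, bg, cd, ce, cf, cg, de, df, dg, eg, fg
  2-simplices (12): ade, adf, aeg, afg, bce, bcf, bde, bdg, bfg, cdf, cdg, ceg

Hence C_0 ≅ Z^7, C_1 ≅ Z^18, C_2 ≅ Z^12.

∂_1: C_1 → C_0 is given by ∂[p,q] = [q] − [p].
The 7×18 boundary matrix has rank 6 and Smith normal form diag(1,1,1,1,1,1).

The boundary map ∂_2: C_2 → C_1 sends each 2-simplex [p,q,r] to [q,r] − [p,r] + [p,q]. For instance
  ∂cdf = df − cf + cd,
  ∂ade = de − ae + ad.
The 18×12 boundary matrix has rank 12 and Smith normal form diag(1,1,1,1,1,1,1,1,1,1,1,2).

Reading off H_k = ker ∂_k / im ∂_{k+1}:

  H_1: rank ker ∂_1 − rank ∂_2 = (18 − 6) − 12 = 0, and ∂_2 has invariant factor 2 > 1, so H_1 ≅ Z/2.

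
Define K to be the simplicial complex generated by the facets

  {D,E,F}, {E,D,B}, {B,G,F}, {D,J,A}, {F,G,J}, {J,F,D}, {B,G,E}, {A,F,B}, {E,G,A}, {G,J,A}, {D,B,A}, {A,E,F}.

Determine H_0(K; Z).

Take the total order A < B < D < E < F < G < J on the vertex set. Then K (dimension 2) consists of the simplices:

  0-simplices (7): A, B, D, E, F, G, J
  1-simplices (18): AB, AD, AE, AF, AG, AJ, BD, BE, BF, BG, DE, DF, DJ, EF, EG, FG, FJ, GJ
  2-simplices (12): ABD, ABF, ADJ, AEF, AEG, AGJ, BDE, BEG, BFG, DEF, DFJ, FGJ

giving chain groups C_0 ≅ Z^7, C_1 ≅ Z^18, C_2 ≅ Z^12.

The boundary map ∂_1: C_1 → C_0 sends each edge [p,q] (with p < q) to q − p. For instance
  ∂AD = D − A.
This gives a 7×18 integer matrix of rank 6; reducing to Smith normal form yields diagonal entries (1,1,1,1,1,1).

The boundary map ∂_2: C_2 → C_1 acts by ∂[p,q,r] = [q,r] − [p,r] + [p,q]. For instance
  ∂BEG = EG − BG + BE,
  ∂FGJ = GJ − FJ + FG.
This gives a 18×12 integer matrix of rank 12; reducing to Smith normal form yields diagonal entries (1,1,1,1,1,1,1,1,1,1,1,2).

From H_k ≅ ker(∂_k) / im(∂_{k+1}) we obtain:

  H_0: rank C_0 − rank ∂_1 = 7 − 6 = 1, and the invariant factors of ∂_1 are all 1, so H_0 ≅ Z.

H_0 = Z.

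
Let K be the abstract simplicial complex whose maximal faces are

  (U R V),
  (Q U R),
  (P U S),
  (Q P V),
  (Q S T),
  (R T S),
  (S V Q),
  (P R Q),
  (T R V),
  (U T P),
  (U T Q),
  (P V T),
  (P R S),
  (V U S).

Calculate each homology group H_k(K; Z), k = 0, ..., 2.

H_0 ≅ Z,  H_1 ≅ Z^2,  H_2 ≅ Z.

Take the total order P < Q < R < S < T < U < V on the vertex set. Then K (dimension 2) consists of the simplices:

  0-simplices (7): P, Q, R, S, T, U, V
  1-simplices (21): PQ, PR, PS, PT, PU, PV, QR, QS, QT, QU, QV, RS, RT, RU, RV, ST, SU, SV, TU, TV, UV
  2-simplices (14): PQR, PQV, PRS, PSU, PTU, PTV, QRU, QST, QSV, QTU, RST, RTV, RUV, SUV

so the chain groups are C_0 ≅ Z^7, C_1 ≅ Z^21, C_2 ≅ Z^14.

The boundary map ∂_1: C_1 → C_0 is given by ∂[p,q] = [q] − [p].
The resulting 7×21 matrix has rank 6, and its Smith normal form has invariant factors (1,1,1,1,1,1).

The boundary map ∂_2: C_2 → C_1 sends each 2-simplex [p,q,r] to [q,r] − [p,r] + [p,q]. For instance
  ∂PQV = QV − PV + PQ,
  ∂QTU = TU − QU + QT.
This gives a 21×14 integer matrix of rank 13; reducing to Smith normal form yields diagonal entries (1,1,1,1,1,1,1,1,1,1,1,1,1).

Reading off H_k = ker ∂_k / im ∂_{k+1}:

  H_0: rank C_0 − rank ∂_1 = 7 − 6 = 1, and the invariant factors of ∂_1 are all 1, so H_0 ≅ Z.
  H_1: rank ker ∂_1 − rank ∂_2 = (21 − 6) − 13 = 2, and the invariant factors of ∂_2 are all 1, so H_1 ≅ Z^2.
  H_2: rank ker ∂_2 − rank ∂_3 = (14 − 13) − 0 = 1, and there is no ∂_3, so H_2 ≅ Z.

(K is a triangulation of the torus T^2.)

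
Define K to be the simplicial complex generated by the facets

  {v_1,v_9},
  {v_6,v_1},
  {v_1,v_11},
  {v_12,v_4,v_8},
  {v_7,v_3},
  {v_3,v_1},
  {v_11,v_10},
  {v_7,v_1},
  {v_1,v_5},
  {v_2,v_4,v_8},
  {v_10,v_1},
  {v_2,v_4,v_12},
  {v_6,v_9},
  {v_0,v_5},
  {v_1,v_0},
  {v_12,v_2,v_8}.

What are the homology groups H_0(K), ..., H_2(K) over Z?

H_0 ≅ Z^2,  H_1 ≅ Z^4,  H_2 ≅ Z.

Order the vertices as v_0 < v_1 < v_2 < v_3 < v_4 < v_5 < v_6 < v_7 < v_8 < v_9 < v_10 < v_11 < v_12. Listing each simplex with vertices in this order, K has dimension 2 with simplices:

  0-simplices (13): [v_0], [v_1], [v_2], [v_3], [v_4], [v_5], [v_6], [v_7], [v_8], [v_9], [v_10], [v_11], [v_12]
  1-simplices (18): (18 of them)
  2-simplices (4): [v_2,v_4,v_8], [v_2,v_4,v_12], [v_2,v_8,v_12], [v_4,v_8,v_12]

so the chain groups are C_0 ≅ Z^13, C_1 ≅ Z^18, C_2 ≅ Z^4.

Boundary ∂_1: C_1 → C_0 sends each edge [p,q] (with p < q) to q − p.
The resulting 13×18 matrix has rank 11, and its Smith normal form has invariant factors (1,1,1,1,1,1,1,1,1,1,1).

The boundary map ∂_2: C_2 → C_1 acts by ∂[p,q,r] = [q,r] − [p,r] + [p,q]. For instance
  ∂[v_2,v_8,v_12] = [v_8,v_12] − [v_2,v_12] + [v_2,v_8],
  ∂[v_4,v_8,v_12] = [v_8,v_12] − [v_4,v_12] + [v_4,v_8].
As a 18×4 matrix over Z this has rank 3, with invariant factors (1,1,1).

From H_k ≅ ker(∂_k) / im(∂_{k+1}) we obtain:

  H_0: rank C_0 − rank ∂_1 = 13 − 11 = 2, and the invariant factors of ∂_1 are all 1, so H_0 = Z^2.
  H_1: rank ker ∂_1 − rank ∂_2 = (18 − 11) − 3 = 4, and the invariant factors of ∂_2 are all 1, so H_1 = Z^4.
  H_2: rank ker ∂_2 − rank ∂_3 = (4 − 3) − 0 = 1, and there is no ∂_3, so H_2 = Z.

As a check, the Euler characteristic is 13 − 18 + 4 = -1, which agrees with 2 − 4 + 1 = -1.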